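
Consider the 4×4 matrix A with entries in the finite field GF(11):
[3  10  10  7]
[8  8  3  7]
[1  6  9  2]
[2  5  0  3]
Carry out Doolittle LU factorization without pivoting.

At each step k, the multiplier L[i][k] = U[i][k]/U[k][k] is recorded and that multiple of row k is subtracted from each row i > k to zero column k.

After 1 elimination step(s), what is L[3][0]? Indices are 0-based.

L[3][0] = 8

[col 0] pivot 3
  R1 -= 10*R0 → (0, 7, 2, 3)  (L[1][0] := 10)
  R2 -= 4*R0 → (0, 10, 2, 7)  (L[2][0] := 4)
  R3 -= 8*R0 → (0, 2, 8, 2)  (L[3][0] := 8)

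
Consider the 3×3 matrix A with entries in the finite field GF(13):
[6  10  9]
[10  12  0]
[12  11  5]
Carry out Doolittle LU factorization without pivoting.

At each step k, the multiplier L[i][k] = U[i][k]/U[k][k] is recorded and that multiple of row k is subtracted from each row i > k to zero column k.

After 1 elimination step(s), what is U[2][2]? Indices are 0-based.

k=0: U[0][0]=6
  eliminate (1,0): mult=6, new row 1: (0, 4, 11); set L[1][0]=6
  eliminate (2,0): mult=2, new row 2: (0, 4, 0); set L[2][0]=2

U[2][2] = 0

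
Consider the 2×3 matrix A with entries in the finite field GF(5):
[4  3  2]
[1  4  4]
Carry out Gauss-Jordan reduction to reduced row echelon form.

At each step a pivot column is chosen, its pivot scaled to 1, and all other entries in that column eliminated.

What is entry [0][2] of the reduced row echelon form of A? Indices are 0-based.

M[0][2] = 2

pivot(0,0)=4: scale R0 → (1, 2, 3)
  clear (1,0): R1 −= (1)R0 → (0, 2, 1)
pivot(1,1)=2: scale R1 → (0, 1, 3)
  clear (0,1): R0 −= (2)R1 → (1, 0, 2)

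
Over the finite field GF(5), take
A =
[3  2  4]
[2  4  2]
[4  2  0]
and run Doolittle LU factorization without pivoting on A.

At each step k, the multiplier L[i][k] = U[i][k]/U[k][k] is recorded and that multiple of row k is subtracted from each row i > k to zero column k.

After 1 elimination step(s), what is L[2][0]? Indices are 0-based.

L[2][0] = 3

Step 1: pivot at (0,0) is 3.
  row1 ← row1 − (4)·row0  ⇒  L[1][0]=4, U row1=(0, 1, 1)
  row2 ← row2 − (3)·row0  ⇒  L[2][0]=3, U row2=(0, 1, 3)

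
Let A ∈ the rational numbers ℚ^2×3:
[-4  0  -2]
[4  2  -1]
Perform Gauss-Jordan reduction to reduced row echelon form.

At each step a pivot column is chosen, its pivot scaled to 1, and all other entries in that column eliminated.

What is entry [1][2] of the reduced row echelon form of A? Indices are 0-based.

M[1][2] = -3/2

[1] R0 /= -4  ⇒  (1, 0, 1/2)
     R1 -= 4·R0  ⇒  (0, 2, -3)
[2] R1 /= 2  ⇒  (0, 1, -3/2)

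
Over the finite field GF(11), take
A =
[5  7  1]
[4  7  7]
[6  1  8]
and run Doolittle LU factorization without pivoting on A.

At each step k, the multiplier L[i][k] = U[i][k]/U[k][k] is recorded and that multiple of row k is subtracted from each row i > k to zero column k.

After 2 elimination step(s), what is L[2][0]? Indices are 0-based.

[col 0] pivot 5
  R1 -= 3*R0 → (0, 8, 4)  (L[1][0] := 3)
  R2 -= 10*R0 → (0, 8, 9)  (L[2][0] := 10)
[col 1] pivot 8
  R2 -= 1*R1 → (0, 0, 5)  (L[2][1] := 1)

L[2][0] = 10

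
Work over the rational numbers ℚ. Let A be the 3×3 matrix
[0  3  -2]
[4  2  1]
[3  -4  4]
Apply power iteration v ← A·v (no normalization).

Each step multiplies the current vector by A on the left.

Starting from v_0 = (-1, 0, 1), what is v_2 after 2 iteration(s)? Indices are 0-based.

v_2 = (-11, -13, 10)

v_0 = (-1, 0, 1).
v_1 = A·v_0 = (-2, -3, 1).
v_2 = A·v_1 = (-11, -13, 10).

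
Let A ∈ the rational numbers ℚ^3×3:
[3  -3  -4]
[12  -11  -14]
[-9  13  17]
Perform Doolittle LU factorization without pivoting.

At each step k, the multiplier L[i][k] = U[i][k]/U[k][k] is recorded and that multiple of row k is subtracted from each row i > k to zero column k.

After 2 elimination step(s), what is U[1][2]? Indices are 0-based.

k=0: U[0][0]=3
  eliminate (1,0): mult=4, new row 1: (0, 1, 2); set L[1][0]=4
  eliminate (2,0): mult=-3, new row 2: (0, 4, 5); set L[2][0]=-3
k=1: U[1][1]=1
  eliminate (2,1): mult=4, new row 2: (0, 0, -3); set L[2][1]=4

U[1][2] = 2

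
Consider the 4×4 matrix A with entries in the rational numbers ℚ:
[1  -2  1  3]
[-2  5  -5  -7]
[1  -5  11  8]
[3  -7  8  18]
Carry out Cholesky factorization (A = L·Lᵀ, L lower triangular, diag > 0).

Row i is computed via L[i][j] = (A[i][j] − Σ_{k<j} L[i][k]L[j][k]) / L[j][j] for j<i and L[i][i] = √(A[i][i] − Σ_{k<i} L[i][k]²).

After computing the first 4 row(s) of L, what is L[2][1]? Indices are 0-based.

Step 1: L[0][0] = √(1) = 1.
  L[1][0] = (-2) / L[0][0] = -2.
Step 2: L[1][1] = √(1) = 1.
  L[2][0] = (1) / L[0][0] = 1.
  L[2][1] = (-3) / L[1][1] = -3.
Step 3: L[2][2] = √(1) = 1.
  L[3][0] = (3) / L[0][0] = 3.
  L[3][1] = (-1) / L[1][1] = -1.
  L[3][2] = (2) / L[2][2] = 2.
Step 4: L[3][3] = √(4) = 2.

L[2][1] = -3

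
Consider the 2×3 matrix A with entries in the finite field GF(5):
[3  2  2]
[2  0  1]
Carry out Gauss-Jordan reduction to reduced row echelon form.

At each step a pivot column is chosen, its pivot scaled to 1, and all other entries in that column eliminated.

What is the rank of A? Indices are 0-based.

[1] R0 /= 3  ⇒  (1, 4, 4)
     R1 -= 2·R0  ⇒  (0, 2, 3)
[2] R1 /= 2  ⇒  (0, 1, 4)
     R0 -= 4·R1  ⇒  (1, 0, 3)

rank = 2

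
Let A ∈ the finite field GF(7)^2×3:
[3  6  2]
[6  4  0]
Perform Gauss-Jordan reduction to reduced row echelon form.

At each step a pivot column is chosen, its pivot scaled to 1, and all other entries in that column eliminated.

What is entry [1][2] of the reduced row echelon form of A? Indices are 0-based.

M[1][2] = 4

pivot(0,0)=3: scale R0 → (1, 2, 3)
  clear (1,0): R1 −= (6)R0 → (0, 6, 3)
pivot(1,1)=6: scale R1 → (0, 1, 4)
  clear (0,1): R0 −= (2)R1 → (1, 0, 2)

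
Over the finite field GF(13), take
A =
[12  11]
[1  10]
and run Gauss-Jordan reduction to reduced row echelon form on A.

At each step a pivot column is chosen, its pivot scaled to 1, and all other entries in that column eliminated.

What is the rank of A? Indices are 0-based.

rank = 2

pivot(0,0)=12: scale R0 → (1, 2)
  clear (1,0): R1 −= (1)R0 → (0, 8)
pivot(1,1)=8: scale R1 → (0, 1)
  clear (0,1): R0 −= (2)R1 → (1, 0)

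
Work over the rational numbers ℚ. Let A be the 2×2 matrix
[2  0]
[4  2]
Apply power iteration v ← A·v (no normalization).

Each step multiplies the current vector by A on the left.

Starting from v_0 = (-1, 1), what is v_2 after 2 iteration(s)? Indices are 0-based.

v_0 = (-1, 1).
v_1 = A·v_0 = (-2, -2).
v_2 = A·v_1 = (-4, -12).

v_2 = (-4, -12)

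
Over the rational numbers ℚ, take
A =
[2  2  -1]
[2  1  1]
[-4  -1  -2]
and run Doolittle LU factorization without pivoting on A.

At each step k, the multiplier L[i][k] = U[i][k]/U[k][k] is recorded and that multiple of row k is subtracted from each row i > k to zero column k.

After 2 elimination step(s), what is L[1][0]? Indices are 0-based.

Step 1: pivot at (0,0) is 2.
  row1 ← row1 − (1)·row0  ⇒  L[1][0]=1, U row1=(0, -1, 2)
  row2 ← row2 − (-2)·row0  ⇒  L[2][0]=-2, U row2=(0, 3, -4)
Step 2: pivot at (1,1) is -1.
  row2 ← row2 − (-3)·row1  ⇒  L[2][1]=-3, U row2=(0, 0, 2)

L[1][0] = 1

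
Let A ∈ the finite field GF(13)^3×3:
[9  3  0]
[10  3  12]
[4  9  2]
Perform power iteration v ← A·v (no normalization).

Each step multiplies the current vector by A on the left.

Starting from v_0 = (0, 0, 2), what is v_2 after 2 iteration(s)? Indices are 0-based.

v_0 = (0, 0, 2).
v_1 = A·v_0 = (0, 11, 4).
v_2 = A·v_1 = (7, 3, 3).

v_2 = (7, 3, 3)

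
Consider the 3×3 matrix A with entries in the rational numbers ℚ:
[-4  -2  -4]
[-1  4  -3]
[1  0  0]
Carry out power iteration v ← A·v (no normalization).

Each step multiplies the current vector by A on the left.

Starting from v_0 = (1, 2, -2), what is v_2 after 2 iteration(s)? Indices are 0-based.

v_2 = (-30, 49, 0)

v_0 = (1, 2, -2).
v_1 = A·v_0 = (0, 13, 1).
v_2 = A·v_1 = (-30, 49, 0).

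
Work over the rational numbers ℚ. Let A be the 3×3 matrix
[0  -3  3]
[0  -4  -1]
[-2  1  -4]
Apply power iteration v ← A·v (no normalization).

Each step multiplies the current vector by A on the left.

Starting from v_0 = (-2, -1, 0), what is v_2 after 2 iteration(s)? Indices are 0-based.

v_0 = (-2, -1, 0).
v_1 = A·v_0 = (3, 4, 3).
v_2 = A·v_1 = (-3, -19, -14).

v_2 = (-3, -19, -14)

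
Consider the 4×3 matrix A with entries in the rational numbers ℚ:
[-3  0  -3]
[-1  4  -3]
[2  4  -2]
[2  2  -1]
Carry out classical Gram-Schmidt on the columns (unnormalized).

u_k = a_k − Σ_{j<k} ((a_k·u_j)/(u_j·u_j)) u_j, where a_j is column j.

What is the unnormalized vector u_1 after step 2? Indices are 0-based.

Step 1: u_0 = a_0 = (-3, -1, 2, 2).
Step 2: u_1 = a_1 − (4/9)·u_0 = (4/3, 40/9, 28/9, 10/9).

u_1 = (4/3, 40/9, 28/9, 10/9)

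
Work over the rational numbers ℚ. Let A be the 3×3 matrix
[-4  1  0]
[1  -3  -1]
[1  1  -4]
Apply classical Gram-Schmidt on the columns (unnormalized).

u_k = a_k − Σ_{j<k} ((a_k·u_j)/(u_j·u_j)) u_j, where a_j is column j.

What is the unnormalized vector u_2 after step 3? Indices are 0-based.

u_2 = (-98/81, -245/162, -539/162)

Step 1: u_0 = a_0 = (-4, 1, 1).
Step 2: u_1 = a_1 − (-1/3)·u_0 = (-1/3, -8/3, 4/3).
Step 3: u_2 = a_2 − (-5/18)·u_0 − (-8/27)·u_1 = (-98/81, -245/162, -539/162).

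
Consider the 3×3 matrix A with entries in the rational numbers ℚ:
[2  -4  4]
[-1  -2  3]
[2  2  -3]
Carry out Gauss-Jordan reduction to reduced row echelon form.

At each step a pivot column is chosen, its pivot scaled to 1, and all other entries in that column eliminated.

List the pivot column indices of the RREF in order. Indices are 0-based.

pivot columns: 0, 1, 2

pivot(0,0)=2: scale R0 → (1, -2, 2)
  clear (1,0): R1 −= (-1)R0 → (0, -4, 5)
  clear (2,0): R2 −= (2)R0 → (0, 6, -7)
pivot(1,1)=-4: scale R1 → (0, 1, -5/4)
  clear (0,1): R0 −= (-2)R1 → (1, 0, -1/2)
  clear (2,1): R2 −= (6)R1 → (0, 0, 1/2)
pivot(2,2)=1/2: scale R2 → (0, 0, 1)
  clear (0,2): R0 −= (-1/2)R2 → (1, 0, 0)
  clear (1,2): R1 −= (-5/4)R2 → (0, 1, 0)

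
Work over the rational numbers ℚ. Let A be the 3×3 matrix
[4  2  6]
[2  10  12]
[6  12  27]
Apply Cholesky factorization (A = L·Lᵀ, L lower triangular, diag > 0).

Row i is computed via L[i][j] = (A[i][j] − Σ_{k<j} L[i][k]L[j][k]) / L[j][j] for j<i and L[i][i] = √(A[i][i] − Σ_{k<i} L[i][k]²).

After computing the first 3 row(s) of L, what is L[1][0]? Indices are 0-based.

Step 1: L[0][0] = √(4) = 2.
  L[1][0] = (2) / L[0][0] = 1.
Step 2: L[1][1] = √(9) = 3.
  L[2][0] = (6) / L[0][0] = 3.
  L[2][1] = (9) / L[1][1] = 3.
Step 3: L[2][2] = √(9) = 3.

L[1][0] = 1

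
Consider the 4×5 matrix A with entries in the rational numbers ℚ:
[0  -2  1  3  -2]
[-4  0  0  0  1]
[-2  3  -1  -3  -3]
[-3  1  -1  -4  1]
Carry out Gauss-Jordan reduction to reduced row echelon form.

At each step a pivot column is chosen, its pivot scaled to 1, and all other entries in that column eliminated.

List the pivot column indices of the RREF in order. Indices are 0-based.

pivot(0,0): swap R0↔R1
pivot(0,0)=-4: scale R0 → (1, 0, 0, 0, -1/4)
  clear (2,0): R2 −= (-2)R0 → (0, 3, -1, -3, -7/2)
  clear (3,0): R3 −= (-3)R0 → (0, 1, -1, -4, 1/4)
pivot(1,1)=-2: scale R1 → (0, 1, -1/2, -3/2, 1)
  clear (2,1): R2 −= (3)R1 → (0, 0, 1/2, 3/2, -13/2)
  clear (3,1): R3 −= (1)R1 → (0, 0, -1/2, -5/2, -3/4)
pivot(2,2)=1/2: scale R2 → (0, 0, 1, 3, -13)
  clear (1,2): R1 −= (-1/2)R2 → (0, 1, 0, 0, -11/2)
  clear (3,2): R3 −= (-1/2)R2 → (0, 0, 0, -1, -29/4)
pivot(3,3)=-1: scale R3 → (0, 0, 0, 1, 29/4)
  clear (2,3): R2 −= (3)R3 → (0, 0, 1, 0, -139/4)

pivot columns: 0, 1, 2, 3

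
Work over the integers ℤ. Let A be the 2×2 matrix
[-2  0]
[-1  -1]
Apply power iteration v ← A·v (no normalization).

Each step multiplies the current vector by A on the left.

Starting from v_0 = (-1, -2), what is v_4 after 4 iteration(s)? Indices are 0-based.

v_0 = (-1, -2).
v_1 = A·v_0 = (2, 3).
v_2 = A·v_1 = (-4, -5).
v_3 = A·v_2 = (8, 9).
v_4 = A·v_3 = (-16, -17).

v_4 = (-16, -17)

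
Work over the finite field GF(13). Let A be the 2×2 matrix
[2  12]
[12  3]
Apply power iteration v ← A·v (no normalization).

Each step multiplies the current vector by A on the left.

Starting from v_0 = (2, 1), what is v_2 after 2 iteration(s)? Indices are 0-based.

v_0 = (2, 1).
v_1 = A·v_0 = (3, 1).
v_2 = A·v_1 = (5, 0).

v_2 = (5, 0)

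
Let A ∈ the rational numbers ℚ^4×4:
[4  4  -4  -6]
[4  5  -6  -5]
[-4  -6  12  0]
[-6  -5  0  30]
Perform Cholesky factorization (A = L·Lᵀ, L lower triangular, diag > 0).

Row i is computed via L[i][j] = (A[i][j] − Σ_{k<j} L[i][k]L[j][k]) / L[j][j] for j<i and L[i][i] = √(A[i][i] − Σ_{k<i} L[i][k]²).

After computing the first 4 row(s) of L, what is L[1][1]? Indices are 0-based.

L[1][1] = 1

Step 1: L[0][0] = √(4) = 2.
  L[1][0] = (4) / L[0][0] = 2.
Step 2: L[1][1] = √(1) = 1.
  L[2][0] = (-4) / L[0][0] = -2.
  L[2][1] = (-2) / L[1][1] = -2.
Step 3: L[2][2] = √(4) = 2.
  L[3][0] = (-6) / L[0][0] = -3.
  L[3][1] = (1) / L[1][1] = 1.
  L[3][2] = (-4) / L[2][2] = -2.
Step 4: L[3][3] = √(16) = 4.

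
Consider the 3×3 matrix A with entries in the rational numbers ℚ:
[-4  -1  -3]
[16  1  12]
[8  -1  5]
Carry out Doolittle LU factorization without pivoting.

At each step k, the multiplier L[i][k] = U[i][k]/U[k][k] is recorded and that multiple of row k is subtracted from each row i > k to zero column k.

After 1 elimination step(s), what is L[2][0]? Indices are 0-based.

L[2][0] = -2

[col 0] pivot -4
  R1 -= -4*R0 → (0, -3, 0)  (L[1][0] := -4)
  R2 -= -2*R0 → (0, -3, -1)  (L[2][0] := -2)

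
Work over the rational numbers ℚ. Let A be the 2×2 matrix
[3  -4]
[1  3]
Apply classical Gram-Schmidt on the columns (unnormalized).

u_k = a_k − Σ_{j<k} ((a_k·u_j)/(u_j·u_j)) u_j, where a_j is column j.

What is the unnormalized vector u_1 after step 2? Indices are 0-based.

Step 1: u_0 = a_0 = (3, 1).
Step 2: u_1 = a_1 − (-9/10)·u_0 = (-13/10, 39/10).

u_1 = (-13/10, 39/10)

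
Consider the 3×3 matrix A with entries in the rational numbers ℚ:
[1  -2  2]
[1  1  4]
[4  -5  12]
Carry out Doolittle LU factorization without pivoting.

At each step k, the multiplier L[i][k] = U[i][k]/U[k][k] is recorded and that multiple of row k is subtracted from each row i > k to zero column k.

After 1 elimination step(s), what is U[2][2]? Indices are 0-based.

U[2][2] = 4

Step 1: pivot at (0,0) is 1.
  row1 ← row1 − (1)·row0  ⇒  L[1][0]=1, U row1=(0, 3, 2)
  row2 ← row2 − (4)·row0  ⇒  L[2][0]=4, U row2=(0, 3, 4)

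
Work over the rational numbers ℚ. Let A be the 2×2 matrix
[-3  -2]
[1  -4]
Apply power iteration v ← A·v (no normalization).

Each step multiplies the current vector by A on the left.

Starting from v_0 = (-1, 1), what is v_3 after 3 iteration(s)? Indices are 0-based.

v_0 = (-1, 1).
v_1 = A·v_0 = (1, -5).
v_2 = A·v_1 = (7, 21).
v_3 = A·v_2 = (-63, -77).

v_3 = (-63, -77)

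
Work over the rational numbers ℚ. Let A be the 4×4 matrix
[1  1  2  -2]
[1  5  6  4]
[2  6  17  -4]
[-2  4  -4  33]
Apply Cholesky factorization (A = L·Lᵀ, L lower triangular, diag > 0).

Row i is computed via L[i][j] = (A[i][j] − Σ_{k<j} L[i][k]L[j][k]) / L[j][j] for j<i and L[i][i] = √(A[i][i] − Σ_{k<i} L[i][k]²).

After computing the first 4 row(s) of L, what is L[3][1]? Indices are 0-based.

Step 1: L[0][0] = √(1) = 1.
  L[1][0] = (1) / L[0][0] = 1.
Step 2: L[1][1] = √(4) = 2.
  L[2][0] = (2) / L[0][0] = 2.
  L[2][1] = (4) / L[1][1] = 2.
Step 3: L[2][2] = √(9) = 3.
  L[3][0] = (-2) / L[0][0] = -2.
  L[3][1] = (6) / L[1][1] = 3.
  L[3][2] = (-6) / L[2][2] = -2.
Step 4: L[3][3] = √(16) = 4.

L[3][1] = 3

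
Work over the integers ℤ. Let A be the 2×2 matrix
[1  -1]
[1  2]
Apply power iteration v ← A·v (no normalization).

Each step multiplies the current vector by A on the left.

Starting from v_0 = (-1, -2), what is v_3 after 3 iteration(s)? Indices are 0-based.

v_0 = (-1, -2).
v_1 = A·v_0 = (1, -5).
v_2 = A·v_1 = (6, -9).
v_3 = A·v_2 = (15, -12).

v_3 = (15, -12)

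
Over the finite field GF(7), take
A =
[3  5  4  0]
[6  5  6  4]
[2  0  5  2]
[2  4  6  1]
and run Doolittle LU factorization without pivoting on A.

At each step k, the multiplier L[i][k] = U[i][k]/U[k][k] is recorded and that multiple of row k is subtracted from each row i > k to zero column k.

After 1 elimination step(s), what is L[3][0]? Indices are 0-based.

L[3][0] = 3

k=0: U[0][0]=3
  eliminate (1,0): mult=2, new row 1: (0, 2, 5, 4); set L[1][0]=2
  eliminate (2,0): mult=3, new row 2: (0, 6, 0, 2); set L[2][0]=3
  eliminate (3,0): mult=3, new row 3: (0, 3, 1, 1); set L[3][0]=3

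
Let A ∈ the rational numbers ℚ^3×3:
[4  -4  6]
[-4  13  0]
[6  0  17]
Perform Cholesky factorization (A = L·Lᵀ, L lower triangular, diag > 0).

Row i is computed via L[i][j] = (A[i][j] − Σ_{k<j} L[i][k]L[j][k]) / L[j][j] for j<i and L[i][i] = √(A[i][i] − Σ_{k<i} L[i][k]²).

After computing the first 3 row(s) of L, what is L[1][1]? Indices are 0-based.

Step 1: L[0][0] = √(4) = 2.
  L[1][0] = (-4) / L[0][0] = -2.
Step 2: L[1][1] = √(9) = 3.
  L[2][0] = (6) / L[0][0] = 3.
  L[2][1] = (6) / L[1][1] = 2.
Step 3: L[2][2] = √(4) = 2.

L[1][1] = 3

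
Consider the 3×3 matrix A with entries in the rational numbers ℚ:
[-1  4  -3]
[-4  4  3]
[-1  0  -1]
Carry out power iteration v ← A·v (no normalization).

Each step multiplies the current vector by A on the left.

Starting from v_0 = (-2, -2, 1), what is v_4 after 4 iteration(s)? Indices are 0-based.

v_4 = (540, -102, -136)

v_0 = (-2, -2, 1).
v_1 = A·v_0 = (-9, 3, 1).
v_2 = A·v_1 = (18, 51, 8).
v_3 = A·v_2 = (162, 156, -26).
v_4 = A·v_3 = (540, -102, -136).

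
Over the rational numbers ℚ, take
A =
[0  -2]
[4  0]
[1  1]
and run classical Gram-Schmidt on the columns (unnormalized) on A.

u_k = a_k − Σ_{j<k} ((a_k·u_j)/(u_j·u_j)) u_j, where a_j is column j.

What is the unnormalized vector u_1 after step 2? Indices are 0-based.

u_1 = (-2, -4/17, 16/17)

Step 1: u_0 = a_0 = (0, 4, 1).
Step 2: u_1 = a_1 − (1/17)·u_0 = (-2, -4/17, 16/17).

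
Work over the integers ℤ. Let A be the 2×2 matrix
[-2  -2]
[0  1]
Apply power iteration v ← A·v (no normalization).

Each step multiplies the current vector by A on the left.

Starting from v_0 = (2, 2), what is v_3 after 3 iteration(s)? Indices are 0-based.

v_3 = (-28, 2)

v_0 = (2, 2).
v_1 = A·v_0 = (-8, 2).
v_2 = A·v_1 = (12, 2).
v_3 = A·v_2 = (-28, 2).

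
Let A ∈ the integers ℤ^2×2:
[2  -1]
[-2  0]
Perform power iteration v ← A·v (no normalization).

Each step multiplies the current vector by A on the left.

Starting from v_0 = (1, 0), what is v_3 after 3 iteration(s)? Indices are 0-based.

v_0 = (1, 0).
v_1 = A·v_0 = (2, -2).
v_2 = A·v_1 = (6, -4).
v_3 = A·v_2 = (16, -12).

v_3 = (16, -12)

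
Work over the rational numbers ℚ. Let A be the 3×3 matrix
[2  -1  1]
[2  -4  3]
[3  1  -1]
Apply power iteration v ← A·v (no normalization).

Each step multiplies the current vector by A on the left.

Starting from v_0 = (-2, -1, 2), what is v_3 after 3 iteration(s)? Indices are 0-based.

v_0 = (-2, -1, 2).
v_1 = A·v_0 = (-1, 6, -9).
v_2 = A·v_1 = (-17, -53, 12).
v_3 = A·v_2 = (31, 214, -116).

v_3 = (31, 214, -116)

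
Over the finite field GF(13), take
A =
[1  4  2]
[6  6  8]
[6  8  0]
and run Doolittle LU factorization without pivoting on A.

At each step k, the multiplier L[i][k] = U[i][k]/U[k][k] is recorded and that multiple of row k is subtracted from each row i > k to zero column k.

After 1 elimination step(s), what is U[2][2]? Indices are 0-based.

U[2][2] = 1

k=0: U[0][0]=1
  eliminate (1,0): mult=6, new row 1: (0, 8, 9); set L[1][0]=6
  eliminate (2,0): mult=6, new row 2: (0, 10, 1); set L[2][0]=6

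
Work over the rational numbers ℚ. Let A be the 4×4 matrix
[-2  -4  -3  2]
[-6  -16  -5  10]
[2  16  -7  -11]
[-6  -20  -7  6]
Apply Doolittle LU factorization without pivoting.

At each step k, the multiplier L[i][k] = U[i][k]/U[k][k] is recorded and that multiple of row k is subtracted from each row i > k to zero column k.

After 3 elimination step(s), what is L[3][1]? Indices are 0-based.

L[3][1] = 2

k=0: U[0][0]=-2
  eliminate (1,0): mult=3, new row 1: (0, -4, 4, 4); set L[1][0]=3
  eliminate (2,0): mult=-1, new row 2: (0, 12, -10, -9); set L[2][0]=-1
  eliminate (3,0): mult=3, new row 3: (0, -8, 2, 0); set L[3][0]=3
k=1: U[1][1]=-4
  eliminate (2,1): mult=-3, new row 2: (0, 0, 2, 3); set L[2][1]=-3
  eliminate (3,1): mult=2, new row 3: (0, 0, -6, -8); set L[3][1]=2
k=2: U[2][2]=2
  eliminate (3,2): mult=-3, new row 3: (0, 0, 0, 1); set L[3][2]=-3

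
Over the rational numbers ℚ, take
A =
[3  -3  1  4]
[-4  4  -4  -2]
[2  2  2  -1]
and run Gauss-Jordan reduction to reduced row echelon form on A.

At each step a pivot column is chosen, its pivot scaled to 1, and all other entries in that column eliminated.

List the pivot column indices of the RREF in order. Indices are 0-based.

step 1: normalize row 0 (÷3) = (1, -1, 1/3, 4/3)
  row 1: subtract -4×row0 = (0, 0, -8/3, 10/3)
  row 2: subtract 2×row0 = (0, 4, 4/3, -11/3)
step 2: exchange rows 1,2
step 2: normalize row 1 (÷4) = (0, 1, 1/3, -11/12)
  row 0: subtract -1×row1 = (1, 0, 2/3, 5/12)
step 3: normalize row 2 (÷-8/3) = (0, 0, 1, -5/4)
  row 0: subtract 2/3×row2 = (1, 0, 0, 5/4)
  row 1: subtract 1/3×row2 = (0, 1, 0, -1/2)

pivot columns: 0, 1, 2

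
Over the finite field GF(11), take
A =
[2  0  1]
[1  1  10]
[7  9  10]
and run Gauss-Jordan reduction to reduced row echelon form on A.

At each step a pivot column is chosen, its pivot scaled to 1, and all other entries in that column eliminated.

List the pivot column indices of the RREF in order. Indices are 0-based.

pivot(0,0)=2: scale R0 → (1, 0, 6)
  clear (1,0): R1 −= (1)R0 → (0, 1, 4)
  clear (2,0): R2 −= (7)R0 → (0, 9, 1)
pivot(1,1)=1: scale R1 → (0, 1, 4)
  clear (2,1): R2 −= (9)R1 → (0, 0, 9)
pivot(2,2)=9: scale R2 → (0, 0, 1)
  clear (0,2): R0 −= (6)R2 → (1, 0, 0)
  clear (1,2): R1 −= (4)R2 → (0, 1, 0)

pivot columns: 0, 1, 2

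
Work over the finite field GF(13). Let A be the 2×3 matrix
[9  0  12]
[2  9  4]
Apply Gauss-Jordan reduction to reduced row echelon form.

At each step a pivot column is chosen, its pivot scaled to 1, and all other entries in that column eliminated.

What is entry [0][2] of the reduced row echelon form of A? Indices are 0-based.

M[0][2] = 10

[1] R0 /= 9  ⇒  (1, 0, 10)
     R1 -= 2·R0  ⇒  (0, 9, 10)
[2] R1 /= 9  ⇒  (0, 1, 4)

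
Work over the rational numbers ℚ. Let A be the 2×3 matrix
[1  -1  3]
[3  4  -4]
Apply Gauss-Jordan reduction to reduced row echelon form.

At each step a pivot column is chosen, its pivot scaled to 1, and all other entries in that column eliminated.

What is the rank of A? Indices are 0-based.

rank = 2

pivot(0,0)=1: scale R0 → (1, -1, 3)
  clear (1,0): R1 −= (3)R0 → (0, 7, -13)
pivot(1,1)=7: scale R1 → (0, 1, -13/7)
  clear (0,1): R0 −= (-1)R1 → (1, 0, 8/7)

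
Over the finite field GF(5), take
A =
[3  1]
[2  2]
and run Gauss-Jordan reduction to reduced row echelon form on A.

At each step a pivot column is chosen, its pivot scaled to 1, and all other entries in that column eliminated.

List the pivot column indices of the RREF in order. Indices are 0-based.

step 1: normalize row 0 (÷3) = (1, 2)
  row 1: subtract 2×row0 = (0, 3)
step 2: normalize row 1 (÷3) = (0, 1)
  row 0: subtract 2×row1 = (1, 0)

pivot columns: 0, 1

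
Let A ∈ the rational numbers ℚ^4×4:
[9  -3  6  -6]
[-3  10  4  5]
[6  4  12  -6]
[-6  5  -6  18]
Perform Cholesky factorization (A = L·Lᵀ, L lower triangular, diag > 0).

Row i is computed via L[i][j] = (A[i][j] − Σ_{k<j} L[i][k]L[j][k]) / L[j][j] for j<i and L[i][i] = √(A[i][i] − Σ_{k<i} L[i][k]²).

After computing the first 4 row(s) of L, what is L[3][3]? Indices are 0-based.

L[3][3] = 3

Step 1: L[0][0] = √(9) = 3.
  L[1][0] = (-3) / L[0][0] = -1.
Step 2: L[1][1] = √(9) = 3.
  L[2][0] = (6) / L[0][0] = 2.
  L[2][1] = (6) / L[1][1] = 2.
Step 3: L[2][2] = √(4) = 2.
  L[3][0] = (-6) / L[0][0] = -2.
  L[3][1] = (3) / L[1][1] = 1.
  L[3][2] = (-4) / L[2][2] = -2.
Step 4: L[3][3] = √(9) = 3.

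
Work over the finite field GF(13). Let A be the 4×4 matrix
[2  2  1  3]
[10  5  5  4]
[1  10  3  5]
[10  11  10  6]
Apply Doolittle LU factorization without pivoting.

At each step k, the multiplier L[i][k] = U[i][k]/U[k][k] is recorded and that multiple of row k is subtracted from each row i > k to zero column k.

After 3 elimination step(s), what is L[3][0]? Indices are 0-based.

L[3][0] = 5

Step 1: pivot at (0,0) is 2.
  row1 ← row1 − (5)·row0  ⇒  L[1][0]=5, U row1=(0, 8, 0, 2)
  row2 ← row2 − (7)·row0  ⇒  L[2][0]=7, U row2=(0, 9, 9, 10)
  row3 ← row3 − (5)·row0  ⇒  L[3][0]=5, U row3=(0, 1, 5, 4)
Step 2: pivot at (1,1) is 8.
  row2 ← row2 − (6)·row1  ⇒  L[2][1]=6, U row2=(0, 0, 9, 11)
  row3 ← row3 − (5)·row1  ⇒  L[3][1]=5, U row3=(0, 0, 5, 7)
Step 3: pivot at (2,2) is 9.
  row3 ← row3 − (2)·row2  ⇒  L[3][2]=2, U row3=(0, 0, 0, 11)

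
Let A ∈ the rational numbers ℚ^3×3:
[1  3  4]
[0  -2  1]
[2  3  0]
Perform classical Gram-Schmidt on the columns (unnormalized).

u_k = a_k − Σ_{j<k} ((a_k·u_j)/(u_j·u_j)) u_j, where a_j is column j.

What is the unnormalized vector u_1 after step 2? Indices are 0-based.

Step 1: u_0 = a_0 = (1, 0, 2).
Step 2: u_1 = a_1 − (9/5)·u_0 = (6/5, -2, -3/5).

u_1 = (6/5, -2, -3/5)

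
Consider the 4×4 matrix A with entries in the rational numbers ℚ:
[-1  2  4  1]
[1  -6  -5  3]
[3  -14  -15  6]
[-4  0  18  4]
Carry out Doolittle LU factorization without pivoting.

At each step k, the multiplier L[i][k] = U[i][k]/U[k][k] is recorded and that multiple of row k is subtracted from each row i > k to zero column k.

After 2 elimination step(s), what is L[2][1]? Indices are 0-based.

L[2][1] = 2

Step 1: pivot at (0,0) is -1.
  row1 ← row1 − (-1)·row0  ⇒  L[1][0]=-1, U row1=(0, -4, -1, 4)
  row2 ← row2 − (-3)·row0  ⇒  L[2][0]=-3, U row2=(0, -8, -3, 9)
  row3 ← row3 − (4)·row0  ⇒  L[3][0]=4, U row3=(0, -8, 2, 0)
Step 2: pivot at (1,1) is -4.
  row2 ← row2 − (2)·row1  ⇒  L[2][1]=2, U row2=(0, 0, -1, 1)
  row3 ← row3 − (2)·row1  ⇒  L[3][1]=2, U row3=(0, 0, 4, -8)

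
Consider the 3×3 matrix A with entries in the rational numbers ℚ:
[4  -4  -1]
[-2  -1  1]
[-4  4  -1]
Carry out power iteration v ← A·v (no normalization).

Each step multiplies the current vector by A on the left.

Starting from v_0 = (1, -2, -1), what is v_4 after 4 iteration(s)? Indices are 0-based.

v_4 = (2767, -1138, -2033)

v_0 = (1, -2, -1).
v_1 = A·v_0 = (13, -1, -11).
v_2 = A·v_1 = (67, -36, -45).
v_3 = A·v_2 = (457, -143, -367).
v_4 = A·v_3 = (2767, -1138, -2033).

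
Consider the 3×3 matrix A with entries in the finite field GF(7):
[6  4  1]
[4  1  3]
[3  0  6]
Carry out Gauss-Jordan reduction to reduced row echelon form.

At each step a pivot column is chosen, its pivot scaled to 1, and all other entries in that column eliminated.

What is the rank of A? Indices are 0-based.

pivot(0,0)=6: scale R0 → (1, 3, 6)
  clear (1,0): R1 −= (4)R0 → (0, 3, 0)
  clear (2,0): R2 −= (3)R0 → (0, 5, 2)
pivot(1,1)=3: scale R1 → (0, 1, 0)
  clear (0,1): R0 −= (3)R1 → (1, 0, 6)
  clear (2,1): R2 −= (5)R1 → (0, 0, 2)
pivot(2,2)=2: scale R2 → (0, 0, 1)
  clear (0,2): R0 −= (6)R2 → (1, 0, 0)

rank = 3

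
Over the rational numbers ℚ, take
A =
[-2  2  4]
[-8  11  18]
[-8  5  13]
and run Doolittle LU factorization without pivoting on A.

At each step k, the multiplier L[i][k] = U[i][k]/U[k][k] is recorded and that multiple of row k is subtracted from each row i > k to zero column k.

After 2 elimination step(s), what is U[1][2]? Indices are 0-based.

Step 1: pivot at (0,0) is -2.
  row1 ← row1 − (4)·row0  ⇒  L[1][0]=4, U row1=(0, 3, 2)
  row2 ← row2 − (4)·row0  ⇒  L[2][0]=4, U row2=(0, -3, -3)
Step 2: pivot at (1,1) is 3.
  row2 ← row2 − (-1)·row1  ⇒  L[2][1]=-1, U row2=(0, 0, -1)

U[1][2] = 2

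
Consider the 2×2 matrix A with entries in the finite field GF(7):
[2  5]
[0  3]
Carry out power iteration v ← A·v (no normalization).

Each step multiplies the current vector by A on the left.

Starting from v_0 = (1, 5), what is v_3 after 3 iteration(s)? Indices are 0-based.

v_0 = (1, 5).
v_1 = A·v_0 = (6, 1).
v_2 = A·v_1 = (3, 3).
v_3 = A·v_2 = (0, 2).

v_3 = (0, 2)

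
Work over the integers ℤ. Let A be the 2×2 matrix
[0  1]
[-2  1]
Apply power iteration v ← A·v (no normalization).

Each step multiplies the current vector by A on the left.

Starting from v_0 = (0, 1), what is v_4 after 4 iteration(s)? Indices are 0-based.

v_4 = (-3, -1)

v_0 = (0, 1).
v_1 = A·v_0 = (1, 1).
v_2 = A·v_1 = (1, -1).
v_3 = A·v_2 = (-1, -3).
v_4 = A·v_3 = (-3, -1).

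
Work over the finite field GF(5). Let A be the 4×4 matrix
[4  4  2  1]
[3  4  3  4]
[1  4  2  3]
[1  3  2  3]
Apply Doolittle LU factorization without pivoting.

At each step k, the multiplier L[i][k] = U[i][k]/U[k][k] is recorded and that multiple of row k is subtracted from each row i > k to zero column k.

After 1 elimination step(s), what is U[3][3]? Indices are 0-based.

k=0: U[0][0]=4
  eliminate (1,0): mult=2, new row 1: (0, 1, 4, 2); set L[1][0]=2
  eliminate (2,0): mult=4, new row 2: (0, 3, 4, 4); set L[2][0]=4
  eliminate (3,0): mult=4, new row 3: (0, 2, 4, 4); set L[3][0]=4

U[3][3] = 4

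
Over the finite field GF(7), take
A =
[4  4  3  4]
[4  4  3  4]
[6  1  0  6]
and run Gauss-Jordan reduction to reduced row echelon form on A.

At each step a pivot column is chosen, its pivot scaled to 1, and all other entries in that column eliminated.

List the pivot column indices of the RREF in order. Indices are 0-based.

pivot columns: 0, 1

pivot(0,0)=4: scale R0 → (1, 1, 6, 1)
  clear (1,0): R1 −= (4)R0 → (0, 0, 0, 0)
  clear (2,0): R2 −= (6)R0 → (0, 2, 6, 0)
pivot(1,1): swap R1↔R2
pivot(1,1)=2: scale R1 → (0, 1, 3, 0)
  clear (0,1): R0 −= (1)R1 → (1, 0, 3, 1)
col 2: no nonzero at/below row 2; advance.
col 3: no nonzero at/below row 2; advance.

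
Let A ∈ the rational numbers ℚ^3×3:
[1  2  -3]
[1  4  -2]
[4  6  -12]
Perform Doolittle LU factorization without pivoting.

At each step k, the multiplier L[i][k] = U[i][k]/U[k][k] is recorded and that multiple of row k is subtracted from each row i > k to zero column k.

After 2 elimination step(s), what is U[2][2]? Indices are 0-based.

[col 0] pivot 1
  R1 -= 1*R0 → (0, 2, 1)  (L[1][0] := 1)
  R2 -= 4*R0 → (0, -2, 0)  (L[2][0] := 4)
[col 1] pivot 2
  R2 -= -1*R1 → (0, 0, 1)  (L[2][1] := -1)

U[2][2] = 1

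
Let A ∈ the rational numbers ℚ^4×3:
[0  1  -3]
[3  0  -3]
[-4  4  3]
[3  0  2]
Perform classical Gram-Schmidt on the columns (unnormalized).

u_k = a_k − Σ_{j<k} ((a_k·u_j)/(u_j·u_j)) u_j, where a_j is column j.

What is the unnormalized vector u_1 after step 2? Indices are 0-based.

u_1 = (1, 24/17, 36/17, 24/17)

Step 1: u_0 = a_0 = (0, 3, -4, 3).
Step 2: u_1 = a_1 − (-8/17)·u_0 = (1, 24/17, 36/17, 24/17).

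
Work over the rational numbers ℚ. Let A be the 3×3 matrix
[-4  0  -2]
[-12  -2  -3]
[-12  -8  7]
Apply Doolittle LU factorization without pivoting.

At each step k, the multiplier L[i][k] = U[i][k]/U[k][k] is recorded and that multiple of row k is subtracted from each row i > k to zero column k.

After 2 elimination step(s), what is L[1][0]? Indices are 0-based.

k=0: U[0][0]=-4
  eliminate (1,0): mult=3, new row 1: (0, -2, 3); set L[1][0]=3
  eliminate (2,0): mult=3, new row 2: (0, -8, 13); set L[2][0]=3
k=1: U[1][1]=-2
  eliminate (2,1): mult=4, new row 2: (0, 0, 1); set L[2][1]=4

L[1][0] = 3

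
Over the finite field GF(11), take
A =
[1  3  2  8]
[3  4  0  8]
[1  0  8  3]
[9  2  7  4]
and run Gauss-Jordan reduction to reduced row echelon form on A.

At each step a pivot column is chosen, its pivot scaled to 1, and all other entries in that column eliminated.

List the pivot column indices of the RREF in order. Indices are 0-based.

pivot columns: 0, 1, 2, 3

step 1: normalize row 0 (÷1) = (1, 3, 2, 8)
  row 1: subtract 3×row0 = (0, 6, 5, 6)
  row 2: subtract 1×row0 = (0, 8, 6, 6)
  row 3: subtract 9×row0 = (0, 8, 0, 9)
step 2: normalize row 1 (÷6) = (0, 1, 10, 1)
  row 0: subtract 3×row1 = (1, 0, 5, 5)
  row 2: subtract 8×row1 = (0, 0, 3, 9)
  row 3: subtract 8×row1 = (0, 0, 8, 1)
step 3: normalize row 2 (÷3) = (0, 0, 1, 3)
  row 0: subtract 5×row2 = (1, 0, 0, 1)
  row 1: subtract 10×row2 = (0, 1, 0, 4)
  row 3: subtract 8×row2 = (0, 0, 0, 10)
step 4: normalize row 3 (÷10) = (0, 0, 0, 1)
  row 0: subtract 1×row3 = (1, 0, 0, 0)
  row 1: subtract 4×row3 = (0, 1, 0, 0)
  row 2: subtract 3×row3 = (0, 0, 1, 0)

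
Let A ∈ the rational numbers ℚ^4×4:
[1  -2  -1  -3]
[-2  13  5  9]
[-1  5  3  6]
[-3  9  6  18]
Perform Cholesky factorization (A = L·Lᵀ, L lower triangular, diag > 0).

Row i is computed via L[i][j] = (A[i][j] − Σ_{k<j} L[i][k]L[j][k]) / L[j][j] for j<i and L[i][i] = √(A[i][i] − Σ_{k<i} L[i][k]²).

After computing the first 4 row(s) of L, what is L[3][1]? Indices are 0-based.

L[3][1] = 1

Step 1: L[0][0] = √(1) = 1.
  L[1][0] = (-2) / L[0][0] = -2.
Step 2: L[1][1] = √(9) = 3.
  L[2][0] = (-1) / L[0][0] = -1.
  L[2][1] = (3) / L[1][1] = 1.
Step 3: L[2][2] = √(1) = 1.
  L[3][0] = (-3) / L[0][0] = -3.
  L[3][1] = (3) / L[1][1] = 1.
  L[3][2] = (2) / L[2][2] = 2.
Step 4: L[3][3] = √(4) = 2.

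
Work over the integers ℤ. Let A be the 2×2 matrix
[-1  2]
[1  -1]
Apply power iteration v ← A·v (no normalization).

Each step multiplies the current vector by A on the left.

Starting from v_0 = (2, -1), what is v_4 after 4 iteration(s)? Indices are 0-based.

v_4 = (58, -41)

v_0 = (2, -1).
v_1 = A·v_0 = (-4, 3).
v_2 = A·v_1 = (10, -7).
v_3 = A·v_2 = (-24, 17).
v_4 = A·v_3 = (58, -41).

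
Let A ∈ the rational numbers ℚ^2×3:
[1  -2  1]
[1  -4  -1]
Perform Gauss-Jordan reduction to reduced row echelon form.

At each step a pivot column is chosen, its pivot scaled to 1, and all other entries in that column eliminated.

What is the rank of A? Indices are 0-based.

rank = 2

[1] R0 /= 1  ⇒  (1, -2, 1)
     R1 -= 1·R0  ⇒  (0, -2, -2)
[2] R1 /= -2  ⇒  (0, 1, 1)
     R0 -= -2·R1  ⇒  (1, 0, 3)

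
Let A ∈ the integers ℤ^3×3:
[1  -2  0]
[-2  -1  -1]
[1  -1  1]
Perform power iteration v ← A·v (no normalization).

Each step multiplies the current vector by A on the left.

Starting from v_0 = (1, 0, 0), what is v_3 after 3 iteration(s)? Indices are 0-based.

v_0 = (1, 0, 0).
v_1 = A·v_0 = (1, -2, 1).
v_2 = A·v_1 = (5, -1, 4).
v_3 = A·v_2 = (7, -13, 10).

v_3 = (7, -13, 10)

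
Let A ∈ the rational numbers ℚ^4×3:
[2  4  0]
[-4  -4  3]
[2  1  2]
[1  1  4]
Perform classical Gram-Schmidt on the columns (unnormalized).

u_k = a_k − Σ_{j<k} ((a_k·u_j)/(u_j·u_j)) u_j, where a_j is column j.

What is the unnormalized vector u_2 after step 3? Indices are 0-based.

Step 1: u_0 = a_0 = (2, -4, 2, 1).
Step 2: u_1 = a_1 − (27/25)·u_0 = (46/25, 8/25, -29/25, -2/25).
Step 3: u_2 = a_2 − (-4/25)·u_0 − (-42/121)·u_1 = (116/121, 299/121, 232/121, 500/121).

u_2 = (116/121, 299/121, 232/121, 500/121)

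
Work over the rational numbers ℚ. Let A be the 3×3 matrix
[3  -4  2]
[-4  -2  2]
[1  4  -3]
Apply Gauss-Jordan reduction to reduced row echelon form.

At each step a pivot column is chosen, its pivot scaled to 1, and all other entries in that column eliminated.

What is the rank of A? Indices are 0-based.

rank = 3

step 1: normalize row 0 (÷3) = (1, -4/3, 2/3)
  row 1: subtract -4×row0 = (0, -22/3, 14/3)
  row 2: subtract 1×row0 = (0, 16/3, -11/3)
step 2: normalize row 1 (÷-22/3) = (0, 1, -7/11)
  row 0: subtract -4/3×row1 = (1, 0, -2/11)
  row 2: subtract 16/3×row1 = (0, 0, -3/11)
step 3: normalize row 2 (÷-3/11) = (0, 0, 1)
  row 0: subtract -2/11×row2 = (1, 0, 0)
  row 1: subtract -7/11×row2 = (0, 1, 0)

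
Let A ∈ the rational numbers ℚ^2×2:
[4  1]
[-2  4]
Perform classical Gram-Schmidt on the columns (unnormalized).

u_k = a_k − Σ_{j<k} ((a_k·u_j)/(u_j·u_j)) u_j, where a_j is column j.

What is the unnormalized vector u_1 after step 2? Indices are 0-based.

Step 1: u_0 = a_0 = (4, -2).
Step 2: u_1 = a_1 − (-1/5)·u_0 = (9/5, 18/5).

u_1 = (9/5, 18/5)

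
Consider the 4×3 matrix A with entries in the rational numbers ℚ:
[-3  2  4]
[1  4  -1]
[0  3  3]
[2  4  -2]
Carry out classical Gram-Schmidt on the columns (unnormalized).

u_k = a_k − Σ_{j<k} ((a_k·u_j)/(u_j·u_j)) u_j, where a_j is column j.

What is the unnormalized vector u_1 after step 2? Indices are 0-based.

Step 1: u_0 = a_0 = (-3, 1, 0, 2).
Step 2: u_1 = a_1 − (3/7)·u_0 = (23/7, 25/7, 3, 22/7).

u_1 = (23/7, 25/7, 3, 22/7)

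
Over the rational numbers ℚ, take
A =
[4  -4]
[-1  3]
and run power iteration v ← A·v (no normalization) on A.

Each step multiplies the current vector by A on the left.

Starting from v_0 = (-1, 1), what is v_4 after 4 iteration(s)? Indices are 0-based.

v_0 = (-1, 1).
v_1 = A·v_0 = (-8, 4).
v_2 = A·v_1 = (-48, 20).
v_3 = A·v_2 = (-272, 108).
v_4 = A·v_3 = (-1520, 596).

v_4 = (-1520, 596)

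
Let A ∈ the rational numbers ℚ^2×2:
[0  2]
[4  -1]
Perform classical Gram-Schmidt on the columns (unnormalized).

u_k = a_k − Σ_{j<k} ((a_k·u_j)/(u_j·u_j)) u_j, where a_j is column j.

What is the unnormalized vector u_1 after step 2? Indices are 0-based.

u_1 = (2, 0)

Step 1: u_0 = a_0 = (0, 4).
Step 2: u_1 = a_1 − (-1/4)·u_0 = (2, 0).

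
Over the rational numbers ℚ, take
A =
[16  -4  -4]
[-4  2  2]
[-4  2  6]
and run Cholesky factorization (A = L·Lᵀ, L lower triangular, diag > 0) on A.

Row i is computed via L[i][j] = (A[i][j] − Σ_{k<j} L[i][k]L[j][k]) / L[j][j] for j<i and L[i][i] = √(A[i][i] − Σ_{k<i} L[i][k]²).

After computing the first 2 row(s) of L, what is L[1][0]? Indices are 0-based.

L[1][0] = -1

Step 1: L[0][0] = √(16) = 4.
  L[1][0] = (-4) / L[0][0] = -1.
Step 2: L[1][1] = √(1) = 1.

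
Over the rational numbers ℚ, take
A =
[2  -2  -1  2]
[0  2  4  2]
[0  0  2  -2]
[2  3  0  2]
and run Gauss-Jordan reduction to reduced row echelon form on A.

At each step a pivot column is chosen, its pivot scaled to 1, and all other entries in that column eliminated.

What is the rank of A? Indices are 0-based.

rank = 4

[1] R0 /= 2  ⇒  (1, -1, -1/2, 1)
     R3 -= 2·R0  ⇒  (0, 5, 1, 0)
[2] R1 /= 2  ⇒  (0, 1, 2, 1)
     R0 -= -1·R1  ⇒  (1, 0, 3/2, 2)
     R3 -= 5·R1  ⇒  (0, 0, -9, -5)
[3] R2 /= 2  ⇒  (0, 0, 1, -1)
     R0 -= 3/2·R2  ⇒  (1, 0, 0, 7/2)
     R1 -= 2·R2  ⇒  (0, 1, 0, 3)
     R3 -= -9·R2  ⇒  (0, 0, 0, -14)
[4] R3 /= -14  ⇒  (0, 0, 0, 1)
     R0 -= 7/2·R3  ⇒  (1, 0, 0, 0)
     R1 -= 3·R3  ⇒  (0, 1, 0, 0)
     R2 -= -1·R3  ⇒  (0, 0, 1, 0)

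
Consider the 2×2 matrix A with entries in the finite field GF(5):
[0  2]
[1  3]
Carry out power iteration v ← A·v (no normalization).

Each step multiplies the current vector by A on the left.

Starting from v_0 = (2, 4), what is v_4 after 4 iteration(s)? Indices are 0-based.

v_0 = (2, 4).
v_1 = A·v_0 = (3, 4).
v_2 = A·v_1 = (3, 0).
v_3 = A·v_2 = (0, 3).
v_4 = A·v_3 = (1, 4).

v_4 = (1, 4)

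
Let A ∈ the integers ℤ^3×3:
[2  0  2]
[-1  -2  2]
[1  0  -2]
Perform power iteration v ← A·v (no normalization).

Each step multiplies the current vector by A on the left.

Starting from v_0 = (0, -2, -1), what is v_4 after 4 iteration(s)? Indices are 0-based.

v_4 = (0, 68, -36)

v_0 = (0, -2, -1).
v_1 = A·v_0 = (-2, 2, 2).
v_2 = A·v_1 = (0, 2, -6).
v_3 = A·v_2 = (-12, -16, 12).
v_4 = A·v_3 = (0, 68, -36).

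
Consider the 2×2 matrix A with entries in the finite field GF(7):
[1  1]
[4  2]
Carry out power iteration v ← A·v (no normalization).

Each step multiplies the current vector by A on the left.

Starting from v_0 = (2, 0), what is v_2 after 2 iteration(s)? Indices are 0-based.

v_2 = (3, 3)

v_0 = (2, 0).
v_1 = A·v_0 = (2, 1).
v_2 = A·v_1 = (3, 3).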